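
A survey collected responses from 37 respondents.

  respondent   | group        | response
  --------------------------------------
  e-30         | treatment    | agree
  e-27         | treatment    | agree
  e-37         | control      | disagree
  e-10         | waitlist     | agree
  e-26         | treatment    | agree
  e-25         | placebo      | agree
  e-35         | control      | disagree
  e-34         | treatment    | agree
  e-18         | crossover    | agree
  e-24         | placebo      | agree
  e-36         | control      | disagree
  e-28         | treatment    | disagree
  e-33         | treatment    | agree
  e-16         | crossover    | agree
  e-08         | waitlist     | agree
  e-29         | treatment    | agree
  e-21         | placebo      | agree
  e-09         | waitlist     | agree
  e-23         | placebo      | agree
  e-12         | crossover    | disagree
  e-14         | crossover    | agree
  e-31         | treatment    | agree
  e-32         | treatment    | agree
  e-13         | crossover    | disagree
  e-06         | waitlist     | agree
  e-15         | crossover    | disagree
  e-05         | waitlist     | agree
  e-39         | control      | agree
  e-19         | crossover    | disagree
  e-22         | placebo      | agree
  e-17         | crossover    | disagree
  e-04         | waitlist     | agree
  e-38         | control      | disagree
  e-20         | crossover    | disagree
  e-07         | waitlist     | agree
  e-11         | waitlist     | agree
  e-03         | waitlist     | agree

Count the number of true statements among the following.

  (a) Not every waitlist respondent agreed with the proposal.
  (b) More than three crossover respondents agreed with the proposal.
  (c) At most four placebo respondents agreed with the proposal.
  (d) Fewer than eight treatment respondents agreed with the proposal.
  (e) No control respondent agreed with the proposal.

(a) waitlist: |A| = 9, |A ∩ B| = 9; needs A ⊄ B (|A ∖ B| ≥ 1) — false.
(b) crossover: |A| = 9, |A ∩ B| = 3; needs |A ∩ B| > 3 — false.
(c) placebo: |A| = 5, |A ∩ B| = 5; needs |A ∩ B| ≤ 4 — false.
(d) treatment: |A| = 9, |A ∩ B| = 8; needs |A ∩ B| < 8 — false.
(e) control: |A| = 5, |A ∩ B| = 1; needs A ∩ B = ∅ (|A ∩ B| = 0) — false.

0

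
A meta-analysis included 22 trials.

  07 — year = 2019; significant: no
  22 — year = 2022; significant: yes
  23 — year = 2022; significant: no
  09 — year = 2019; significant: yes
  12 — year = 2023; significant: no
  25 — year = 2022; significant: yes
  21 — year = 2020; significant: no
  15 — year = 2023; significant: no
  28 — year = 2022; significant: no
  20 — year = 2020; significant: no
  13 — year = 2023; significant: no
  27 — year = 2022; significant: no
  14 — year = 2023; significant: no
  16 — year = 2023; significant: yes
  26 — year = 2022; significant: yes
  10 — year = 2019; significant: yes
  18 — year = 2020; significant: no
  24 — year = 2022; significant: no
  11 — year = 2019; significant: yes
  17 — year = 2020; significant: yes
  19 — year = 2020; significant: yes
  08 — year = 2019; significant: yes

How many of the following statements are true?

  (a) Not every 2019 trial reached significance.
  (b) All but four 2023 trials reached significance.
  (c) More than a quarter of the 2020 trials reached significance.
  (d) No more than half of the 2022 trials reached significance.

(a) 2019: |A| = 5, |A ∩ B| = 4; needs A ⊄ B (|A ∖ B| ≥ 1) — true.
(b) 2023: |A| = 5, |A ∩ B| = 1; needs |A ∖ B| = 4 — true.
(c) 2020: |A| = 5, |A ∩ B| = 2; needs |A ∩ B| / |A| > 1/4 — true.
(d) 2022: |A| = 7, |A ∩ B| = 3; needs |A ∩ B| ≤ |A ∖ B| — true.

4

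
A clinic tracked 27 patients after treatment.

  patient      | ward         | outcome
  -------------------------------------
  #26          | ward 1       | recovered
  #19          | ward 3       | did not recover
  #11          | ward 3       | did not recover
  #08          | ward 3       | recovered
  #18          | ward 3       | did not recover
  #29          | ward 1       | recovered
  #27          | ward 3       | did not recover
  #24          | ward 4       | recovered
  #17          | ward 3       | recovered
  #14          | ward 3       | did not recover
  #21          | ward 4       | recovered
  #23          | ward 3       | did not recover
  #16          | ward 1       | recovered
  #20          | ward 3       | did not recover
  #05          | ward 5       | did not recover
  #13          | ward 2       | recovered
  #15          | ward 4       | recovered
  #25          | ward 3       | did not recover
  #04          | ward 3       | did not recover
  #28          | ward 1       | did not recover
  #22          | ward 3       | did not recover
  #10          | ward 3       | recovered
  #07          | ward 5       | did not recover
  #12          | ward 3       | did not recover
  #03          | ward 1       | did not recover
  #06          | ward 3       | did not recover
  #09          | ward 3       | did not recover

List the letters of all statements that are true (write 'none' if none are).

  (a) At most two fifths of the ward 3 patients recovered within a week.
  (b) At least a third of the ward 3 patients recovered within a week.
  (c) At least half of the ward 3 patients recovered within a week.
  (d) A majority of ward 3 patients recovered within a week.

(a)

|A| = 16, |A ∩ B| = 3, |A ∖ B| = 13.
(a) |A ∩ B| / |A| ≤ 2/5: holds.
(b) |A ∩ B| / |A| ≥ 1/3: fails.
(c) |A ∩ B| ≥ |A ∖ B|: fails.
(d) |A ∩ B| > |A ∖ B|: fails.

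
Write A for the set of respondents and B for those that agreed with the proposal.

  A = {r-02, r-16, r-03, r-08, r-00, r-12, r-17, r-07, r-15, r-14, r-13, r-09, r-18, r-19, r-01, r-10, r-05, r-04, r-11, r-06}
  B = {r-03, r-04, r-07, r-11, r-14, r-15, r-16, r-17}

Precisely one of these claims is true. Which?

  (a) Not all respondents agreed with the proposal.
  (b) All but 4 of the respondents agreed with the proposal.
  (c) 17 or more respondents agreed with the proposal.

(a)

|A| = 20, |A ∩ B| = 8, |A ∖ B| = 12.
(a) requires A ⊄ B (|A ∖ B| ≥ 1): true.
(b) requires |A ∖ B| = 4: false.
(c) requires |A ∩ B| ≥ 17: false.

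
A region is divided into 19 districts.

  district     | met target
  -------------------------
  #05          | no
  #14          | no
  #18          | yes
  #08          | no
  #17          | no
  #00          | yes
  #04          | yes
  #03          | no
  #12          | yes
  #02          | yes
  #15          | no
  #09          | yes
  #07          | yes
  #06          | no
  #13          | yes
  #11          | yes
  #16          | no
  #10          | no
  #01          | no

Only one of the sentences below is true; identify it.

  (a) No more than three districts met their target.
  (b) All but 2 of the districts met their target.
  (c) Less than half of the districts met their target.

|A| = 19, |A ∩ B| = 9, |A ∖ B| = 10.
(a) requires |A ∩ B| ≤ 3: false.
(b) requires |A ∖ B| = 2: false.
(c) requires |A ∩ B| < |A ∖ B|: true.

(c)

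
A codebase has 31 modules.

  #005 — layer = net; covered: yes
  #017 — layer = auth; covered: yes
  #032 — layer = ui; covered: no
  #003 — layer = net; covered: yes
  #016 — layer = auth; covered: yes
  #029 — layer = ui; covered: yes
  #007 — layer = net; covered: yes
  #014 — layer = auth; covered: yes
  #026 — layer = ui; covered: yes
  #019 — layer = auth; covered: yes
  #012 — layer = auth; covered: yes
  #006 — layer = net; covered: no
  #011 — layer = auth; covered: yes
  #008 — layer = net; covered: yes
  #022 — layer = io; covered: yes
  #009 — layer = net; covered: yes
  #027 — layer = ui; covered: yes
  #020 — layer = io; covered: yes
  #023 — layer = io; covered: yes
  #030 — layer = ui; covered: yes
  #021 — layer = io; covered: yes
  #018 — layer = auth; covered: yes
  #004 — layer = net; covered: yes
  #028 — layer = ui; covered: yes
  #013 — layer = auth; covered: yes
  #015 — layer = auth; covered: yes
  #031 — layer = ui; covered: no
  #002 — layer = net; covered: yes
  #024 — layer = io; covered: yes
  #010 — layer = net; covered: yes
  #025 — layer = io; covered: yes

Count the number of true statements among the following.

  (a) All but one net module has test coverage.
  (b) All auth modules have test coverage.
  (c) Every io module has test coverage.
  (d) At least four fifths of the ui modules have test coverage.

(a) net: |A| = 9, |A ∩ B| = 8; needs |A ∖ B| = 1 — true.
(b) auth: |A| = 9, |A ∩ B| = 9; needs A ⊆ B, i.e. every element of A is in B (|A ∖ B| = 0) — true.
(c) io: |A| = 6, |A ∩ B| = 6; needs A ⊆ B, i.e. every element of A is in B (|A ∖ B| = 0) — true.
(d) ui: |A| = 7, |A ∩ B| = 5; needs |A ∩ B| / |A| ≥ 4/5 — false.

3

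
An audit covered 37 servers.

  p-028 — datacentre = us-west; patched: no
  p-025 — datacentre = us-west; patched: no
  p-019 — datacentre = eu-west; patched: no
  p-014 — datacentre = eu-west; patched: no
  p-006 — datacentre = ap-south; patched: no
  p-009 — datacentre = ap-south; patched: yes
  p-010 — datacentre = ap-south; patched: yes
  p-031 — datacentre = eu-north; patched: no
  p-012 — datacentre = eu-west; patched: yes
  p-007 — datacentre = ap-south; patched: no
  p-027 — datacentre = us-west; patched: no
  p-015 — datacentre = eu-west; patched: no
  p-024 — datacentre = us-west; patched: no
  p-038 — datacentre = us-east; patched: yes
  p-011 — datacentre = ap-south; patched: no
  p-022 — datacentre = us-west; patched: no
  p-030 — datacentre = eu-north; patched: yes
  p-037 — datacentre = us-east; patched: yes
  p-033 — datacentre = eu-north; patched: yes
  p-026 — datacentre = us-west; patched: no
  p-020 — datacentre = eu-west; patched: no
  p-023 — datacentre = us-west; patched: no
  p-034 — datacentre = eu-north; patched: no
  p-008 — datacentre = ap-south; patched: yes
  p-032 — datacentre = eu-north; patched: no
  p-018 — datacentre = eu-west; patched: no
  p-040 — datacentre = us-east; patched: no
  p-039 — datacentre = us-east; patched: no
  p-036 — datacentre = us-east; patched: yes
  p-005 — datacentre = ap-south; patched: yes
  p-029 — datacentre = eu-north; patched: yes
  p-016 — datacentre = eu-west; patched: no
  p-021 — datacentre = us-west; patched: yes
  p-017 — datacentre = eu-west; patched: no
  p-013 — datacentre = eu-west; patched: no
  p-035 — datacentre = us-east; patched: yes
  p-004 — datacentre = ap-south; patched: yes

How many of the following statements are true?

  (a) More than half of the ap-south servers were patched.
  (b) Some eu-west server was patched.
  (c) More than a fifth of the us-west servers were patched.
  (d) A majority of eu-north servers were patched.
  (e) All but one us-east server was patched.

(a) ap-south: |A| = 8, |A ∩ B| = 5; needs |A ∩ B| > |A ∖ B| — true.
(b) eu-west: |A| = 9, |A ∩ B| = 1; needs A ∩ B ≠ ∅ (|A ∩ B| ≥ 1) — true.
(c) us-west: |A| = 8, |A ∩ B| = 1; needs |A ∩ B| / |A| > 1/5 — false.
(d) eu-north: |A| = 6, |A ∩ B| = 3; needs |A ∩ B| > |A ∖ B| — false.
(e) us-east: |A| = 6, |A ∩ B| = 4; needs |A ∖ B| = 1 — false.

2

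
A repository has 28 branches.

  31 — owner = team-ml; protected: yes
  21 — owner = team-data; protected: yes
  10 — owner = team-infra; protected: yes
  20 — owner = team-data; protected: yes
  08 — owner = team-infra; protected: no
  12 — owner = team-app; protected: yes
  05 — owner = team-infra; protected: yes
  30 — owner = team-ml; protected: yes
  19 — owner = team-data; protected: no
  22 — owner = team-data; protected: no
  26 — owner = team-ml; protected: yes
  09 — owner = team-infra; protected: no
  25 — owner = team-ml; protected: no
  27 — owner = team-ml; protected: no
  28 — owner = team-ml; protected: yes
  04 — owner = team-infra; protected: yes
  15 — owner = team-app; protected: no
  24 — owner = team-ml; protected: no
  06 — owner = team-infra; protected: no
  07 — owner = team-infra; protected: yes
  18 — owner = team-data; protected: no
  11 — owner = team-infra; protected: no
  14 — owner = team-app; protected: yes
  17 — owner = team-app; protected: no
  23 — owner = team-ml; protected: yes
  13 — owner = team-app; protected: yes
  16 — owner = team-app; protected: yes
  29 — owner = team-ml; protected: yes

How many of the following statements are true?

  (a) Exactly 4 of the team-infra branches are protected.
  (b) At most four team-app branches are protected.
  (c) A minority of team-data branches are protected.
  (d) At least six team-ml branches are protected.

4

(a) team-infra: |A| = 8, |A ∩ B| = 4; needs |A ∩ B| = 4 — true.
(b) team-app: |A| = 6, |A ∩ B| = 4; needs |A ∩ B| ≤ 4 — true.
(c) team-data: |A| = 5, |A ∩ B| = 2; needs |A ∩ B| < |A ∖ B| — true.
(d) team-ml: |A| = 9, |A ∩ B| = 6; needs |A ∩ B| ≥ 6 — true.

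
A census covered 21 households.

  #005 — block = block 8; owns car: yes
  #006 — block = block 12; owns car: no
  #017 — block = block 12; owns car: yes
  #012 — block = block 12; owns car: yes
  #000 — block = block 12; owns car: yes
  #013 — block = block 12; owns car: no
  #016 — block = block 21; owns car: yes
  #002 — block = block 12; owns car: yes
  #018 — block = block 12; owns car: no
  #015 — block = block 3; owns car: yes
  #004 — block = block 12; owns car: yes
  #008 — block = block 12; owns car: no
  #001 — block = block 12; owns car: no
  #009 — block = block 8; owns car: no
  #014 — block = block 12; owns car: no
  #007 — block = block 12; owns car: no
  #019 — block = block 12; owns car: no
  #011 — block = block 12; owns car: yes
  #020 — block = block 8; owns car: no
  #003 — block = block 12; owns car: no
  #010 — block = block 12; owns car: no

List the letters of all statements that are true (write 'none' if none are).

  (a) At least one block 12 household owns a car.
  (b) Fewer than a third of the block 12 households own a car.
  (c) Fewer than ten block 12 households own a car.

|A| = 16, |A ∩ B| = 6, |A ∖ B| = 10.
(a) A ∩ B ≠ ∅ (|A ∩ B| ≥ 1): holds.
(b) |A ∩ B| / |A| < 1/3: fails.
(c) |A ∩ B| < 10: holds.

(a), (c)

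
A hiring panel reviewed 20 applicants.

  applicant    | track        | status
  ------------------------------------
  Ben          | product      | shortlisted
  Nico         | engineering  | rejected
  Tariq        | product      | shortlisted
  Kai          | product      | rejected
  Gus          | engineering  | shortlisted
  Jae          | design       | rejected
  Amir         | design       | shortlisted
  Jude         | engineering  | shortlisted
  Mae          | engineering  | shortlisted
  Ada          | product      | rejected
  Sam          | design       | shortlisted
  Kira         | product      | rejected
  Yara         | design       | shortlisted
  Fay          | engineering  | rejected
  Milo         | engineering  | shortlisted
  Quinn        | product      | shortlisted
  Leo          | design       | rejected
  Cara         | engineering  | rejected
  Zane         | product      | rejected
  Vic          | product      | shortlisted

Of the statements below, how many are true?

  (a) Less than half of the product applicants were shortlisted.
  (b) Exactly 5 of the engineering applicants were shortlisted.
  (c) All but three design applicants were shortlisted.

(a) product: |A| = 8, |A ∩ B| = 4; needs |A ∩ B| < |A ∖ B| — false.
(b) engineering: |A| = 7, |A ∩ B| = 4; needs |A ∩ B| = 5 — false.
(c) design: |A| = 5, |A ∩ B| = 3; needs |A ∖ B| = 3 — false.

0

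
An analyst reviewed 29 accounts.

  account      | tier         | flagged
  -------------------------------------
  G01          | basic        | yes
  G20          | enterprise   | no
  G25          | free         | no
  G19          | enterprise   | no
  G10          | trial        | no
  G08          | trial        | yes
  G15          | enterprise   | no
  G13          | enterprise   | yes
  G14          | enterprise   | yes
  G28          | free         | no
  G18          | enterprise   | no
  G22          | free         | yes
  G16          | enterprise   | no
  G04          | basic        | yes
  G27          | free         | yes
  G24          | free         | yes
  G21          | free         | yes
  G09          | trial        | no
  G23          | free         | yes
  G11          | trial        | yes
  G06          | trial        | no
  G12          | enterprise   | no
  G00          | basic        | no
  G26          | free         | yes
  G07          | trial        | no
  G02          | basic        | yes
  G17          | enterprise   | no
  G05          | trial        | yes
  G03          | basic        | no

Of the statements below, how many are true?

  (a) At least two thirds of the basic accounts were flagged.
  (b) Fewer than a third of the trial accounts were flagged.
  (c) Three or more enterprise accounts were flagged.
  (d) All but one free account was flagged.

(a) basic: |A| = 5, |A ∩ B| = 3; needs |A ∩ B| / |A| ≥ 2/3 — false.
(b) trial: |A| = 7, |A ∩ B| = 3; needs |A ∩ B| / |A| < 1/3 — false.
(c) enterprise: |A| = 9, |A ∩ B| = 2; needs |A ∩ B| ≥ 3 — false.
(d) free: |A| = 8, |A ∩ B| = 6; needs |A ∖ B| = 1 — false.

0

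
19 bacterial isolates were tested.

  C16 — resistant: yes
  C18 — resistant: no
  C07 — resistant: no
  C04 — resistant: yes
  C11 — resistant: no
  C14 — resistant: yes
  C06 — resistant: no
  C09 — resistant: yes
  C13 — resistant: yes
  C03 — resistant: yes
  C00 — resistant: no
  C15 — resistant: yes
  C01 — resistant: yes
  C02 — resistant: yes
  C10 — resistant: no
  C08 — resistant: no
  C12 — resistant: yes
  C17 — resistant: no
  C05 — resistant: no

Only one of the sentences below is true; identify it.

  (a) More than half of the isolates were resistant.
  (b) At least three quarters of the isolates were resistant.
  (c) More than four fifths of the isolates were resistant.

(a)

|A| = 19, |A ∩ B| = 10, |A ∖ B| = 9.
(a) requires |A ∩ B| > |A ∖ B|: true.
(b) requires |A ∩ B| / |A| ≥ 3/4: false.
(c) requires |A ∩ B| / |A| > 4/5: false.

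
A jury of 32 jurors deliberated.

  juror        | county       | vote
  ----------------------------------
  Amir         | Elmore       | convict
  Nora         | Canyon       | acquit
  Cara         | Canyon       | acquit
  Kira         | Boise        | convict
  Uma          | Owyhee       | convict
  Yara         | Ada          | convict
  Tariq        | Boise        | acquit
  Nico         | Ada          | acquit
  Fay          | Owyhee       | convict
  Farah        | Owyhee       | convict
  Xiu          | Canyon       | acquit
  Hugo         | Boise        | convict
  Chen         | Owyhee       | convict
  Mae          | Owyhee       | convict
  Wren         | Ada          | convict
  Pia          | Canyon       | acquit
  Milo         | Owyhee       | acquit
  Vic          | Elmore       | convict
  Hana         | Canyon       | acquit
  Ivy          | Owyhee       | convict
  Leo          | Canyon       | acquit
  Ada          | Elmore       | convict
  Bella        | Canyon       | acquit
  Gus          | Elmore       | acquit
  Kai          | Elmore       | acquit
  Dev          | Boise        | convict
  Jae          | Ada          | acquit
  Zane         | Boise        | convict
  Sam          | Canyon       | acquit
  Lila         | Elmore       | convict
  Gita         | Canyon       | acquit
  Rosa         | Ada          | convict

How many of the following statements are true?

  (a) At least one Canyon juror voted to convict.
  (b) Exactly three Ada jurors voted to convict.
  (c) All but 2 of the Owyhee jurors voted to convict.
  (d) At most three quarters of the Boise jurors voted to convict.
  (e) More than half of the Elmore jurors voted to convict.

2

(a) Canyon: |A| = 9, |A ∩ B| = 0; needs A ∩ B ≠ ∅ (|A ∩ B| ≥ 1) — false.
(b) Ada: |A| = 5, |A ∩ B| = 3; needs |A ∩ B| = 3 — true.
(c) Owyhee: |A| = 7, |A ∩ B| = 6; needs |A ∖ B| = 2 — false.
(d) Boise: |A| = 5, |A ∩ B| = 4; needs |A ∩ B| / |A| ≤ 3/4 — false.
(e) Elmore: |A| = 6, |A ∩ B| = 4; needs |A ∩ B| > |A ∖ B| — true.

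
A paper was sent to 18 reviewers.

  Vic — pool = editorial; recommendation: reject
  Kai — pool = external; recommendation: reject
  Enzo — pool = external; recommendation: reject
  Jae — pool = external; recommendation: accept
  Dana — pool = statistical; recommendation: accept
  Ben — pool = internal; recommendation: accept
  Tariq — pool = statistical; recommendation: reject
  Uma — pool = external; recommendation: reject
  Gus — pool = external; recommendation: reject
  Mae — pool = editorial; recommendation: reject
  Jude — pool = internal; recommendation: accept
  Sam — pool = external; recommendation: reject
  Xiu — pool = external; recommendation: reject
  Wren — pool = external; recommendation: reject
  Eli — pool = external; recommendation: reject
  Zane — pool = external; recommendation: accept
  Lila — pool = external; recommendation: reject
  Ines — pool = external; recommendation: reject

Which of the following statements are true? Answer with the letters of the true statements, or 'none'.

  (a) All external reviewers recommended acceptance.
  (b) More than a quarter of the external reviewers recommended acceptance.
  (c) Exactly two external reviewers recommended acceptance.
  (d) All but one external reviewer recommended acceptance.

(c)

|A| = 12, |A ∩ B| = 2, |A ∖ B| = 10.
(a) A ⊆ B, i.e. every element of A is in B (|A ∖ B| = 0): fails.
(b) |A ∩ B| / |A| > 1/4: fails.
(c) |A ∩ B| = 2: holds.
(d) |A ∖ B| = 1: fails.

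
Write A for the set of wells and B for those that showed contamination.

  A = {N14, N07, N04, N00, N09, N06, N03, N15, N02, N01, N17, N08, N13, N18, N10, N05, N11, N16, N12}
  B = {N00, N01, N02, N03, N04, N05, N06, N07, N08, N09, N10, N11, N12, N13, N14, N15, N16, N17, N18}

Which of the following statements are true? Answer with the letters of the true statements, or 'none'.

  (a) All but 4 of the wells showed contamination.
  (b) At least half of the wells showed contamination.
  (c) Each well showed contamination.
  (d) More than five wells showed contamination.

|A| = 19, |A ∩ B| = 19, |A ∖ B| = 0.
(a) |A ∖ B| = 4: fails.
(b) |A ∩ B| ≥ |A ∖ B|: holds.
(c) A ⊆ B, i.e. every element of A is in B (|A ∖ B| = 0): holds.
(d) |A ∩ B| > 5: holds.

(b), (c), (d)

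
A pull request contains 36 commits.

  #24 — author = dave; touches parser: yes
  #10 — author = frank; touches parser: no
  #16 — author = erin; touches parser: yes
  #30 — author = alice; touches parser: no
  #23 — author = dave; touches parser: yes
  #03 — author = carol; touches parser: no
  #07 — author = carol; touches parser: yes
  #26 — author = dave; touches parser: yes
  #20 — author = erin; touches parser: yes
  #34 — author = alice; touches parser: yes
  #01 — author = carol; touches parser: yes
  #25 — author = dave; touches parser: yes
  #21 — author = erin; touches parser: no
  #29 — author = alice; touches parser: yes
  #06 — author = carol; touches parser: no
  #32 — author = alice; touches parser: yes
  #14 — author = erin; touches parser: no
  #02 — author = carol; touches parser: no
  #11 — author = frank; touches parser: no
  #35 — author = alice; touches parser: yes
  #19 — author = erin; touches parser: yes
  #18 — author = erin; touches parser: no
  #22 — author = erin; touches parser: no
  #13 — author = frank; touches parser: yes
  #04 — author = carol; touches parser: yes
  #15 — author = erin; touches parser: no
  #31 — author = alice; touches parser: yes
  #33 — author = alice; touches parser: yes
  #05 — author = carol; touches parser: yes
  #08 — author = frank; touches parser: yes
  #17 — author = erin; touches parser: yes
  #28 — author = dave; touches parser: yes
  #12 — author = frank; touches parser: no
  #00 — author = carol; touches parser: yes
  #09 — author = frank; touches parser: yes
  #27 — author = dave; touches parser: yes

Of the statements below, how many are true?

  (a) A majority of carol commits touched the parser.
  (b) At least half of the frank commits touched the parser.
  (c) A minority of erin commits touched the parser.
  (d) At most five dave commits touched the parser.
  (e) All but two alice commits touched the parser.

(a) carol: |A| = 8, |A ∩ B| = 5; needs |A ∩ B| > |A ∖ B| — true.
(b) frank: |A| = 6, |A ∩ B| = 3; needs |A ∩ B| ≥ |A ∖ B| — true.
(c) erin: |A| = 9, |A ∩ B| = 4; needs |A ∩ B| < |A ∖ B| — true.
(d) dave: |A| = 6, |A ∩ B| = 6; needs |A ∩ B| ≤ 5 — false.
(e) alice: |A| = 7, |A ∩ B| = 6; needs |A ∖ B| = 2 — false.

3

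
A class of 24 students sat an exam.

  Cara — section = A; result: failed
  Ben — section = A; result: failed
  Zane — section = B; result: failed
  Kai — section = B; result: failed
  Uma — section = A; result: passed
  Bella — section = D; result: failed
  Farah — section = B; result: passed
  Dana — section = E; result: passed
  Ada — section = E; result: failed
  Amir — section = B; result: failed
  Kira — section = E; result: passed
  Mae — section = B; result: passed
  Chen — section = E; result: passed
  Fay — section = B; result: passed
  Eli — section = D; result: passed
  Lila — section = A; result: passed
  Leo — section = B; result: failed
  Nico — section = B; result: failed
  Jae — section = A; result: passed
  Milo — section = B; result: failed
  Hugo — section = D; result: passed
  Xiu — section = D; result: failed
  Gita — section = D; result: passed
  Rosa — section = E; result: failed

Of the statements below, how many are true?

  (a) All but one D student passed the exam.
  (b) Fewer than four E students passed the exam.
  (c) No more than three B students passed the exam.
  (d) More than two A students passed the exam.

(a) D: |A| = 5, |A ∩ B| = 3; needs |A ∖ B| = 1 — false.
(b) E: |A| = 5, |A ∩ B| = 3; needs |A ∩ B| < 4 — true.
(c) B: |A| = 9, |A ∩ B| = 3; needs |A ∩ B| ≤ 3 — true.
(d) A: |A| = 5, |A ∩ B| = 3; needs |A ∩ B| > 2 — true.

3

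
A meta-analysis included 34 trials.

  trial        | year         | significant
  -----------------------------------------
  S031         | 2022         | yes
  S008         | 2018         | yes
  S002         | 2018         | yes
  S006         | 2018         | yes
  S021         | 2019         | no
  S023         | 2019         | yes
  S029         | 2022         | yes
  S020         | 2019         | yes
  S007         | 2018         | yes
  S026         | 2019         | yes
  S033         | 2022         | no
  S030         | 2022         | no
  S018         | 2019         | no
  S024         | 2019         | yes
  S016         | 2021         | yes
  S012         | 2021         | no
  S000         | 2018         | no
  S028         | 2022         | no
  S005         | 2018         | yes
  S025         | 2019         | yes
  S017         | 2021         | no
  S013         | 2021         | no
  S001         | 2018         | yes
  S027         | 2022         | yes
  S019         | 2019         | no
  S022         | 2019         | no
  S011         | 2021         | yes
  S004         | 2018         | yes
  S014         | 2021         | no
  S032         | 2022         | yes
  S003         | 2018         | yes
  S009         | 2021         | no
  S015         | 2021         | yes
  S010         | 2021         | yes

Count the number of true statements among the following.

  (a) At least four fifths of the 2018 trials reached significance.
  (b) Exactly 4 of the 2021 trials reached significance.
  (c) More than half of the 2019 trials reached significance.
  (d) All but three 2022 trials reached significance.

4

(a) 2018: |A| = 9, |A ∩ B| = 8; needs |A ∩ B| / |A| ≥ 4/5 — true.
(b) 2021: |A| = 9, |A ∩ B| = 4; needs |A ∩ B| = 4 — true.
(c) 2019: |A| = 9, |A ∩ B| = 5; needs |A ∩ B| > |A ∖ B| — true.
(d) 2022: |A| = 7, |A ∩ B| = 4; needs |A ∖ B| = 3 — true.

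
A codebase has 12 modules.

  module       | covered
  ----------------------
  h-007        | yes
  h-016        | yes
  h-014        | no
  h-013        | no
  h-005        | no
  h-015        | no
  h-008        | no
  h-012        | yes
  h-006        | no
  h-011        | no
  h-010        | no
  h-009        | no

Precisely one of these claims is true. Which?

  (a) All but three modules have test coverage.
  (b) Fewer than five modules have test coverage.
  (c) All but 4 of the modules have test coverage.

(b)

|A| = 12, |A ∩ B| = 3, |A ∖ B| = 9.
(a) requires |A ∖ B| = 3: false.
(b) requires |A ∩ B| < 5: true.
(c) requires |A ∖ B| = 4: false.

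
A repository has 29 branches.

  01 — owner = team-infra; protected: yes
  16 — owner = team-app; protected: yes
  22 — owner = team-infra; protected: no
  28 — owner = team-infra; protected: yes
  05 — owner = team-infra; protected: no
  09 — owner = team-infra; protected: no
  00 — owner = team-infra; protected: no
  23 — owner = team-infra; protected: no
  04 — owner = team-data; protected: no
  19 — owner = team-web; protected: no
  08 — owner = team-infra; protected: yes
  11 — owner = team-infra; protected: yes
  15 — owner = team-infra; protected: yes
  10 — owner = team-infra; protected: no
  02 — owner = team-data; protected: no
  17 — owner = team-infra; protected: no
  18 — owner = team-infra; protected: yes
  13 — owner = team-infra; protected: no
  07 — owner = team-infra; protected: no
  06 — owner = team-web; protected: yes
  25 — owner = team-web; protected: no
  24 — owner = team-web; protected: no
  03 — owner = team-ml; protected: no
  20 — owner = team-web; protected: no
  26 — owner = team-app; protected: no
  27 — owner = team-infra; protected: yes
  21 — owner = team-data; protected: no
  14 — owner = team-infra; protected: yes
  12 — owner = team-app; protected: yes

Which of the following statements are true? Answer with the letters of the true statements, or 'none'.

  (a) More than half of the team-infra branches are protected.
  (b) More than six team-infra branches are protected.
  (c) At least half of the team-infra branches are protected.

(b)

|A| = 17, |A ∩ B| = 8, |A ∖ B| = 9.
(a) |A ∩ B| > |A ∖ B|: fails.
(b) |A ∩ B| > 6: holds.
(c) |A ∩ B| ≥ |A ∖ B|: fails.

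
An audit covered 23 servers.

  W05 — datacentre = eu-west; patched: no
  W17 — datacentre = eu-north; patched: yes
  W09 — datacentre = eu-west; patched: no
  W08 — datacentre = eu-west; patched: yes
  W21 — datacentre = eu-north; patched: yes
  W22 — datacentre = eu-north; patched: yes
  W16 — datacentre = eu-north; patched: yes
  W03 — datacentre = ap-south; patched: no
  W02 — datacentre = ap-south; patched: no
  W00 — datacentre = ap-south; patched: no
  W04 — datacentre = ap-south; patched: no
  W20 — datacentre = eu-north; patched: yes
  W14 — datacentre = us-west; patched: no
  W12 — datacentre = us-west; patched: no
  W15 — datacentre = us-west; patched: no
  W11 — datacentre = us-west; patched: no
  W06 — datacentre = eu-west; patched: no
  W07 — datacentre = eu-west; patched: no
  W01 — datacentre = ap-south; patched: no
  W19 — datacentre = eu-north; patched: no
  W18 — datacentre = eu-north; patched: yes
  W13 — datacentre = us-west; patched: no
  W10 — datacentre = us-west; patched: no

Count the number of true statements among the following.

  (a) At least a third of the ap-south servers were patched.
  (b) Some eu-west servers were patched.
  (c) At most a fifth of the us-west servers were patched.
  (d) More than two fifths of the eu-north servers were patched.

3

(a) ap-south: |A| = 5, |A ∩ B| = 0; needs |A ∩ B| / |A| ≥ 1/3 — false.
(b) eu-west: |A| = 5, |A ∩ B| = 1; needs A ∩ B ≠ ∅ (|A ∩ B| ≥ 1) — true.
(c) us-west: |A| = 6, |A ∩ B| = 0; needs |A ∩ B| / |A| ≤ 1/5 — true.
(d) eu-north: |A| = 7, |A ∩ B| = 6; needs |A ∩ B| / |A| > 2/5 — true.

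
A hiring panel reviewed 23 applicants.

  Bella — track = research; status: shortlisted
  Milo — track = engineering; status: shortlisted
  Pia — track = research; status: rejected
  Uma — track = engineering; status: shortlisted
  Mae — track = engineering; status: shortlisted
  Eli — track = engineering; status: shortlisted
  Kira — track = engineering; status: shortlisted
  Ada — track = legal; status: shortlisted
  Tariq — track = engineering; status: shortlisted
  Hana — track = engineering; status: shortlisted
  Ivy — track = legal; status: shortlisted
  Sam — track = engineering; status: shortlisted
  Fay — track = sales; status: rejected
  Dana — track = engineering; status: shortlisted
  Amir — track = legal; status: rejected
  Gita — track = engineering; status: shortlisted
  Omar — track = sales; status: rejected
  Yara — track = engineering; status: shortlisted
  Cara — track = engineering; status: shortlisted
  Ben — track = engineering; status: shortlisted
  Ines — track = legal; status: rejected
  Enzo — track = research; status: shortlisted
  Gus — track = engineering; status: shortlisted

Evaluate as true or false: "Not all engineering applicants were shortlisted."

'Not all engineering applicants were shortlisted' holds iff A ⊄ B (|A ∖ B| ≥ 1).
A (the restrictor) = {Milo, Uma, Mae, Eli, Kira, Tariq, Hana, Sam, Dana, Gita, Yara, Cara, Ben, Gus}, |A| = 14.
A ∖ B = {}, so |A ∖ B| = 0.
So the statement is false.

False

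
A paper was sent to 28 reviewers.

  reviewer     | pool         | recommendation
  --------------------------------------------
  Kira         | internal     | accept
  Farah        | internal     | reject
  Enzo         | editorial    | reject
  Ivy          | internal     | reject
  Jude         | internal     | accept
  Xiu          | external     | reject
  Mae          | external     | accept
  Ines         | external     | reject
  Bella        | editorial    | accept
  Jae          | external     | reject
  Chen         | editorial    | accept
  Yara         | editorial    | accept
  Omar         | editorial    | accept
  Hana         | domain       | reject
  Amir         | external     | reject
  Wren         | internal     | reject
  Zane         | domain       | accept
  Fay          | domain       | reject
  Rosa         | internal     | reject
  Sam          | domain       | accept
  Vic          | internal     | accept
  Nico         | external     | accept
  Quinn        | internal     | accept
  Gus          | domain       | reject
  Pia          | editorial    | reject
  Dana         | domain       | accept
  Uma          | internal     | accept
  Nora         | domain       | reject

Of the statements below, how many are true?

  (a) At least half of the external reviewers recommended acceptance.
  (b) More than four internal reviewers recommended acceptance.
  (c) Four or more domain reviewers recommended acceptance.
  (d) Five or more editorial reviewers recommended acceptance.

1

(a) external: |A| = 6, |A ∩ B| = 2; needs |A ∩ B| ≥ |A ∖ B| — false.
(b) internal: |A| = 9, |A ∩ B| = 5; needs |A ∩ B| > 4 — true.
(c) domain: |A| = 7, |A ∩ B| = 3; needs |A ∩ B| ≥ 4 — false.
(d) editorial: |A| = 6, |A ∩ B| = 4; needs |A ∩ B| ≥ 5 — false.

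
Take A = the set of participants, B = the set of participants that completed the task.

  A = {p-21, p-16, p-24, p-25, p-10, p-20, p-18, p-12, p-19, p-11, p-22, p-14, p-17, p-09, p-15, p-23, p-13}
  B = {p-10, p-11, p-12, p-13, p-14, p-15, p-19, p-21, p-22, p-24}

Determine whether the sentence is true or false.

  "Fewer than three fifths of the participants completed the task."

True

Truth condition: |A ∩ B| / |A| < 3/5.
|A| = 17, |A ∩ B| = 10, |A ∖ B| = 7.
|A ∩ B|/|A| = 10/17, so the statement is true.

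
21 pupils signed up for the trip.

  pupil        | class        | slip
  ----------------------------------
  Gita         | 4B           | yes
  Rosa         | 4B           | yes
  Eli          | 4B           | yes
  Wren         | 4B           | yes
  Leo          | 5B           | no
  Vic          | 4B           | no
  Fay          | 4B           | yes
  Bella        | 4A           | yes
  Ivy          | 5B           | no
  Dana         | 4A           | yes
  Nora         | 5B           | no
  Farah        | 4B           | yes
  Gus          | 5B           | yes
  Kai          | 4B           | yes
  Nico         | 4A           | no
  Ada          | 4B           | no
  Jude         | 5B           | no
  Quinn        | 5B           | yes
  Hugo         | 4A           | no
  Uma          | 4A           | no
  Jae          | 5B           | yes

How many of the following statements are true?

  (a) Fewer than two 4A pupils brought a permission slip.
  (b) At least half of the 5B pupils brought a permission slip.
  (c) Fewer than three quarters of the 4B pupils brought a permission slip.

(a) 4A: |A| = 5, |A ∩ B| = 2; needs |A ∩ B| < 2 — false.
(b) 5B: |A| = 7, |A ∩ B| = 3; needs |A ∩ B| ≥ |A ∖ B| — false.
(c) 4B: |A| = 9, |A ∩ B| = 7; needs |A ∩ B| / |A| < 3/4 — false.

0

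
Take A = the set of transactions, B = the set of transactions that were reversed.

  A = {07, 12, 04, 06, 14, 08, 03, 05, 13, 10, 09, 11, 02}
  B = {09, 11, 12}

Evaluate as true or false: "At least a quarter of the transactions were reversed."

'At least a quarter of the transactions were reversed' holds iff |A ∩ B| / |A| ≥ 1/4.
A (the restrictor) = {07, 12, 04, 06, 14, 08, 03, 05, 13, 10, 09, 11, 02}, |A| = 13.
A ∩ B = {12, 09, 11}, so |A ∩ B| = 3.
A ∖ B = {07, 04, 06, 14, 08, 03, 05, 13, 10, 02}, so |A ∖ B| = 10.
|A ∩ B|/|A| = 3/13, so the statement is false.

False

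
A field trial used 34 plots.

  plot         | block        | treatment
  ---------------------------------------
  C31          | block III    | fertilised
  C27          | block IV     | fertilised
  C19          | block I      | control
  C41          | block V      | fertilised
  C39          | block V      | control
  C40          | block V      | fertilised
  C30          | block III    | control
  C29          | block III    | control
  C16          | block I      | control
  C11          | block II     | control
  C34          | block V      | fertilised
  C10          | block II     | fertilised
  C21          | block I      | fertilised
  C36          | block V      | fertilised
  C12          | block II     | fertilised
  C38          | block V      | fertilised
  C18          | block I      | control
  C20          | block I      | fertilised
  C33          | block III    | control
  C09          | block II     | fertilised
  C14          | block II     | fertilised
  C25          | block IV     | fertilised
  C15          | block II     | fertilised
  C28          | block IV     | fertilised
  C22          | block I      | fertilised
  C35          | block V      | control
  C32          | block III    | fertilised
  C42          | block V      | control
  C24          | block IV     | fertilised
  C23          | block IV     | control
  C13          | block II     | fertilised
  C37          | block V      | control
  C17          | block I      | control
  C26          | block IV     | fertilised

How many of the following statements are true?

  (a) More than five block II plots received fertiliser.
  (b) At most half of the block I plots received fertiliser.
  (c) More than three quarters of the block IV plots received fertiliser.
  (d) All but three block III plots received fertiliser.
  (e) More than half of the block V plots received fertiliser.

5

(a) block II: |A| = 7, |A ∩ B| = 6; needs |A ∩ B| > 5 — true.
(b) block I: |A| = 7, |A ∩ B| = 3; needs |A ∩ B| ≤ |A ∖ B| — true.
(c) block IV: |A| = 6, |A ∩ B| = 5; needs |A ∩ B| / |A| > 3/4 — true.
(d) block III: |A| = 5, |A ∩ B| = 2; needs |A ∖ B| = 3 — true.
(e) block V: |A| = 9, |A ∩ B| = 5; needs |A ∩ B| > |A ∖ B| — true.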